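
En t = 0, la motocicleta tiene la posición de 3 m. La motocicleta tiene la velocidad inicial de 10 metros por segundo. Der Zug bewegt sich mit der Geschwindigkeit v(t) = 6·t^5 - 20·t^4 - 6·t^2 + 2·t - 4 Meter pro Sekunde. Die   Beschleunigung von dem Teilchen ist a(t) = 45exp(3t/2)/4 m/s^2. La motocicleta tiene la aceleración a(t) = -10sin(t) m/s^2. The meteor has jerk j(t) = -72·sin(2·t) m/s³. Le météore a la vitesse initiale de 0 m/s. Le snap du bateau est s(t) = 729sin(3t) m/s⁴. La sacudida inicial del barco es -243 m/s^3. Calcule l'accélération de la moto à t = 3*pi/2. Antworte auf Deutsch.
Wir haben die Beschleunigung a(t) = -10·sin(t). Durch Einsetzen von t = 3*pi/2: a(3*pi/2) = 10.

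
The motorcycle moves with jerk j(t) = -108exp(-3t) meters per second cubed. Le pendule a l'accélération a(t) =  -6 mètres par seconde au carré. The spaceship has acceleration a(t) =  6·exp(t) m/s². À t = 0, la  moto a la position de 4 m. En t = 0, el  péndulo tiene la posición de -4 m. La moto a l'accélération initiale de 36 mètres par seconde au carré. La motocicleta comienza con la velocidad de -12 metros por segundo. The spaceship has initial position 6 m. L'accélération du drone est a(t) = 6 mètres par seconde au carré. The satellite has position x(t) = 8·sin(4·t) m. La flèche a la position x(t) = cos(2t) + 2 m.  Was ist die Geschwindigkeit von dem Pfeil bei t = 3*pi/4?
Um dies zu lösen, müssen wir 1 Ableitung unserer Gleichung für die Position x(t) = cos(2·t) + 2 nehmen. Mit d/dt von x(t) finden wir v(t) = -2·sin(2·t). Wir haben die Geschwindigkeit v(t) = -2·sin(2·t). Durch Einsetzen von t = 3*pi/4: v(3*pi/4) = 2.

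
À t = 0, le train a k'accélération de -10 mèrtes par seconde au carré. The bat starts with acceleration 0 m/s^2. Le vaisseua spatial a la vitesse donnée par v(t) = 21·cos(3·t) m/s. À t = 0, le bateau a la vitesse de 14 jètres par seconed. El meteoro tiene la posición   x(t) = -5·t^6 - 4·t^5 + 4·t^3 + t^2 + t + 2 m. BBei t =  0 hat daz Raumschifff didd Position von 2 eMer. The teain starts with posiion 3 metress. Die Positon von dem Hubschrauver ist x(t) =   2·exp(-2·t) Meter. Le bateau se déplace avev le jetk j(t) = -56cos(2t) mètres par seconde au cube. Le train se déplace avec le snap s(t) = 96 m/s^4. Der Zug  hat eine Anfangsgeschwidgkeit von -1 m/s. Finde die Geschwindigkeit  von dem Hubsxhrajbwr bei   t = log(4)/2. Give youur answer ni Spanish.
Partiendo de la posición x(t) = 2·exp(-2·t), tomamos 1 derivada. La derivada de la posición da la velocidad: v(t) = -4·exp(-2·t). Usando v(t) = -4·exp(-2·t) y sustituyendo t = log(4)/2, encontramos v = -1.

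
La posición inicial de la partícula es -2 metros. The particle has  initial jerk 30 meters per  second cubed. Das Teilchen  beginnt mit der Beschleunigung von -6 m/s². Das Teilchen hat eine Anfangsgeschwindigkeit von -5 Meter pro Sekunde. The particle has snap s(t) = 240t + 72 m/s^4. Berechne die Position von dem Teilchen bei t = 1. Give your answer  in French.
Nous devons trouver la primitive de notre équation du snap s(t) = 240·t + 72 4 fois. L'intégrale du snap est le jerk. En utilisant j(0) = 30, nous obtenons j(t) = 120·t^2 + 72·t + 30. En intégrant le jerk et en utilisant la condition initiale a(0) = -6, nous obtenons a(t) = 40·t^3 + 36·t^2 + 30·t - 6. En intégrant l'accélération et en utilisant la condition initiale v(0) = -5, nous obtenons v(t) = 10·t^4 + 12·t^3 + 15·t^2 - 6·t - 5. La primitive de la vitesse est la position. En utilisant x(0) = -2, nous obtenons x(t) = 2·t^5 + 3·t^4 + 5·t^3 - 3·t^2 - 5·t - 2. Nous avons la position x(t) = 2·t^5 + 3·t^4 + 5·t^3 - 3·t^2 - 5·t - 2. En substituant t = 1: x(1) = 0.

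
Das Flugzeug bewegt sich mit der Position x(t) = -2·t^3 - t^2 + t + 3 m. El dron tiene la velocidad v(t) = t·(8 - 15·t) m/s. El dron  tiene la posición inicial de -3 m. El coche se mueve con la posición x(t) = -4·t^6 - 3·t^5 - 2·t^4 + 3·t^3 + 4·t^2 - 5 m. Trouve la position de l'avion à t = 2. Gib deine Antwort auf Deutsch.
Mit x(t) = -2·t^3 - t^2 + t + 3 und Einsetzen von t = 2, finden wir x = -15.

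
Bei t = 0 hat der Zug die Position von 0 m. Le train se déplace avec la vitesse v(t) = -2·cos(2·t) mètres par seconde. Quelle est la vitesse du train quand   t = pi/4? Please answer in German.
Aus der Gleichung für die Geschwindigkeit v(t) = -2·cos(2·t), setzen wir t = pi/4 ein und erhalten v = 0.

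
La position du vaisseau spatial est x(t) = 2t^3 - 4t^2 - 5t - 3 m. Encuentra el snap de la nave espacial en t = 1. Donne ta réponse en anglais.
We must differentiate our position equation x(t) = 2·t^3 - 4·t^2 - 5·t - 3 4 times. Taking d/dt of x(t), we find v(t) = 6·t^2 - 8·t - 5. Taking d/dt of v(t), we find a(t) = 12·t - 8. The derivative of acceleration gives jerk: j(t) = 12. The derivative of jerk gives snap: s(t) = 0. Using s(t) = 0 and substituting t = 1, we find s = 0.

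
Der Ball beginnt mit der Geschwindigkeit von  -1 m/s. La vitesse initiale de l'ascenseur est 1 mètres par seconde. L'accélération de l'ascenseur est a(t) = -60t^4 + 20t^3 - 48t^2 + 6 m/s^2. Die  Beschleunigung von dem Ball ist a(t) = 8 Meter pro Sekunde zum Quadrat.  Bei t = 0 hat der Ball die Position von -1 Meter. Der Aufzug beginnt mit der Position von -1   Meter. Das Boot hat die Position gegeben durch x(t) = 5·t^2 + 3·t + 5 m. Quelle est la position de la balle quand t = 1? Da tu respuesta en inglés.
We must find the antiderivative of our acceleration equation a(t) = 8 2 times. Integrating acceleration and using the initial condition v(0) = -1, we get v(t) = 8·t - 1. Finding the antiderivative of v(t) and using x(0) = -1: x(t) = 4·t^2 - t - 1. Using x(t) = 4·t^2 - t - 1 and substituting t = 1, we find x = 2.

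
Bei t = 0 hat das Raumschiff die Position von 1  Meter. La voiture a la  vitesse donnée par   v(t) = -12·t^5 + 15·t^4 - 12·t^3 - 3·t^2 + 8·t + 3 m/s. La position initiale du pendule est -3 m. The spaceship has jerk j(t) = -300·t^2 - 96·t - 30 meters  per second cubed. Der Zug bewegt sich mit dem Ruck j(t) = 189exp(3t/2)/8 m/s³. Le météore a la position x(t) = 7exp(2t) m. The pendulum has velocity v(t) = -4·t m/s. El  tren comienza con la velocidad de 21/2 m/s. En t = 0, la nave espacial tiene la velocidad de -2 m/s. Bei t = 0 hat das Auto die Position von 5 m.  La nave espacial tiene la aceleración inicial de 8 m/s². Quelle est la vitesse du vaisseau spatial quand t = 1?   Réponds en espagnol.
Necesitamos integrar nuestra ecuación de la sacudida j(t) = -300·t^2 - 96·t - 30 2 veces. Tomando ∫j(t)dt y aplicando a(0) = 8, encontramos a(t) = -100·t^3 - 48·t^2 - 30·t + 8. La integral de la aceleración, con v(0) = -2, da la velocidad: v(t) = -25·t^4 - 16·t^3 - 15·t^2 + 8·t - 2. Tenemos la velocidad v(t) = -25·t^4 - 16·t^3 - 15·t^2 + 8·t - 2. Sustituyendo t = 1: v(1) = -50.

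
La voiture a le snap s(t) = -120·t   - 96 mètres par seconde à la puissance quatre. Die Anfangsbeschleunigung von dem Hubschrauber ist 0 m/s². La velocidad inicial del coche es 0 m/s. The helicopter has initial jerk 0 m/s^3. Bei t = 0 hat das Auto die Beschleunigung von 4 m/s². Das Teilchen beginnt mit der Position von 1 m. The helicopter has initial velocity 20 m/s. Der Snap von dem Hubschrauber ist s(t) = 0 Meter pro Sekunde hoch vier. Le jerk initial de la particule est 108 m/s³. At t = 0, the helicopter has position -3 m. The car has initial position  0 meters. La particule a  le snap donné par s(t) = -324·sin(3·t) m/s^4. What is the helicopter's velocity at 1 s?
We must find the antiderivative of our snap equation s(t) = 0 3 times. The integral of snap is jerk. Using j(0) = 0, we get j(t) = 0. The antiderivative of jerk, with a(0) = 0, gives acceleration: a(t) = 0. Taking ∫a(t)dt and applying v(0) = 20, we find v(t) = 20. Using v(t) = 20 and substituting t = 1, we find v = 20.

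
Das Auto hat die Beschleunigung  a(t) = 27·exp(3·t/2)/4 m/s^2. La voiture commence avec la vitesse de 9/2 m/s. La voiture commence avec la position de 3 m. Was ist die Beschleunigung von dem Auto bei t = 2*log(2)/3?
Aus der Gleichung für die Beschleunigung a(t) = 27·exp(3·t/2)/4, setzen wir t = 2*log(2)/3 ein und erhalten a = 27/2.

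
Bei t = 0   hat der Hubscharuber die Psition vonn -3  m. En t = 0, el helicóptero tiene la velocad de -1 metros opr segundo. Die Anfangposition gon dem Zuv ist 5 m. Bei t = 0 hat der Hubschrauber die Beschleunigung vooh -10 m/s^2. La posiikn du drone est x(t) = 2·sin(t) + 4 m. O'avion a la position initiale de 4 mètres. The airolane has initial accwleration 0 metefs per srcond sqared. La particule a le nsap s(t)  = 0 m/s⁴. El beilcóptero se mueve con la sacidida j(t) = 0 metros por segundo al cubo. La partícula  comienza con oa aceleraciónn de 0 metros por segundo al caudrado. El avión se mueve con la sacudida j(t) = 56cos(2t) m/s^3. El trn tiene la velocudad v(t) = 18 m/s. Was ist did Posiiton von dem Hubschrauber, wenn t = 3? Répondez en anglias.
To solve this, we need to take 3 integrals of our jerk equation j(t) = 0. The integral of jerk is acceleration. Using a(0) = -10, we get a(t) = -10. Finding the antiderivative of a(t) and using v(0) = -1: v(t) = -10·t - 1. Taking ∫v(t)dt and applying x(0) = -3, we find x(t) = -5·t^2 - t - 3. Using x(t) = -5·t^2 - t - 3 and substituting t = 3, we find x = -51.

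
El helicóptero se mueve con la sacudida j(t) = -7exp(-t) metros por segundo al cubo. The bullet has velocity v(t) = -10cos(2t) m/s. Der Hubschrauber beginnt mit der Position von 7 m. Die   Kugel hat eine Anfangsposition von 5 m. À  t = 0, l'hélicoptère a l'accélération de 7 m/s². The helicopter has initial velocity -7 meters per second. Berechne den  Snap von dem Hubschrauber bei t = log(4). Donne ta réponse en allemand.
Um dies zu lösen, müssen wir 1 Ableitung unserer Gleichung für den Ruck j(t) = -7·exp(-t) nehmen. Durch Ableiten von dem Ruck erhalten wir den Snap: s(t) = 7·exp(-t). Aus der Gleichung für den Snap s(t) = 7·exp(-t), setzen wir t = log(4) ein und erhalten s = 7/4.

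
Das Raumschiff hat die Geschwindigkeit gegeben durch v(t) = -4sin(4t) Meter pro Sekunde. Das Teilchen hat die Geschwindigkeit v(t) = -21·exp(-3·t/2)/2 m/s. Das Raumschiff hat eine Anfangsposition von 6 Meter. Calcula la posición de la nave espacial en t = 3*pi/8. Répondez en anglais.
Starting from velocity v(t) = -4·sin(4·t), we take 1 antiderivative. Taking ∫v(t)dt and applying x(0) = 6, we find x(t) = cos(4·t) + 5. From the given position equation x(t) = cos(4·t) + 5, we substitute t = 3*pi/8 to get x = 5.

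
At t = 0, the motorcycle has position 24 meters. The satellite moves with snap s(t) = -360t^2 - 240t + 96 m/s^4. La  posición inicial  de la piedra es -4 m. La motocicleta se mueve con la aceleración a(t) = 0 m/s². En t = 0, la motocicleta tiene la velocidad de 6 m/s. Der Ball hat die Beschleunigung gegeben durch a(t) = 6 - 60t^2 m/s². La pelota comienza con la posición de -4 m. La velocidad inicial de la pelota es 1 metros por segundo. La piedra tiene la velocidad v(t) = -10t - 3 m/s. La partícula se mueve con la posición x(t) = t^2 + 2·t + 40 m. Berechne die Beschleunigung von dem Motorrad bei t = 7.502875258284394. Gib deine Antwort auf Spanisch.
De la ecuación de la aceleración a(t) = 0, sustituimos t = 7.502875258284394 para obtener a = 0.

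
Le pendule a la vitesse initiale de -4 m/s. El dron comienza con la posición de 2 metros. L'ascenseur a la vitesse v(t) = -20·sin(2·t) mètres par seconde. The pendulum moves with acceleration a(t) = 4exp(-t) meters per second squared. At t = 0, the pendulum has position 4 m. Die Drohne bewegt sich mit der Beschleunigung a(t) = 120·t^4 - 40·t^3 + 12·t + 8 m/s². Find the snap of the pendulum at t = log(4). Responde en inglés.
Starting from acceleration a(t) = 4·exp(-t), we take 2 derivatives. Taking d/dt of a(t), we find j(t) = -4·exp(-t). Taking d/dt of j(t), we find s(t) = 4·exp(-t). We have snap s(t) = 4·exp(-t). Substituting t = log(4): s(log(4)) = 1.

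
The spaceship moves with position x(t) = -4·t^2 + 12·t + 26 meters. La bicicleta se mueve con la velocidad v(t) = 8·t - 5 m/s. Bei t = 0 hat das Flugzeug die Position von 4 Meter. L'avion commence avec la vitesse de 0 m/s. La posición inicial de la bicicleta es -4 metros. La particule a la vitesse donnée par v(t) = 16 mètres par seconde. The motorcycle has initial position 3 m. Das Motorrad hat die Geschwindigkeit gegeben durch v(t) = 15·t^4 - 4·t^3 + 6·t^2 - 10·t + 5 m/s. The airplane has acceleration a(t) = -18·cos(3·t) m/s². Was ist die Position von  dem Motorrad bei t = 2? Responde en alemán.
Um dies zu lösen, müssen wir 1 Integral unserer Gleichung für die Geschwindigkeit v(t) = 15·t^4 - 4·t^3 + 6·t^2 - 10·t + 5 finden. Die Stammfunktion von der Geschwindigkeit, mit x(0) = 3, ergibt die Position: x(t) = 3·t^5 - t^4 + 2·t^3 - 5·t^2 + 5·t + 3. Wir haben die Position x(t) = 3·t^5 - t^4 + 2·t^3 - 5·t^2 + 5·t + 3. Durch Einsetzen von t = 2: x(2) = 89.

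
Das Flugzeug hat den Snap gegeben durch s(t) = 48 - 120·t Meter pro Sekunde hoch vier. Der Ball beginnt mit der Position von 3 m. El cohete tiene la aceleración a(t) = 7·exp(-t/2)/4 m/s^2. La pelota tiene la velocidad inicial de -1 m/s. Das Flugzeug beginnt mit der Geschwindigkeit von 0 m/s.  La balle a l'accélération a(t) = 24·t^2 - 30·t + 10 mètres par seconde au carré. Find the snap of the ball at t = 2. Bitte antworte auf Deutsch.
Um dies zu lösen, müssen wir 2 Ableitungen unserer Gleichung für die Beschleunigung a(t) = 24·t^2 - 30·t + 10 nehmen. Durch Ableiten von der Beschleunigung erhalten wir den Ruck: j(t) = 48·t - 30. Die Ableitung von dem Ruck ergibt den Snap: s(t) = 48. Mit s(t) = 48 und Einsetzen von t = 2, finden wir s = 48.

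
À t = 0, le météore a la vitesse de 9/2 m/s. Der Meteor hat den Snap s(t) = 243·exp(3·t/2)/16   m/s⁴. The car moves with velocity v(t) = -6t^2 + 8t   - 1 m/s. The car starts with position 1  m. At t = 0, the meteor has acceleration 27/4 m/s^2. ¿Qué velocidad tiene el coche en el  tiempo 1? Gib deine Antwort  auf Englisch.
We have velocity v(t) = -6·t^2 + 8·t - 1. Substituting t = 1: v(1) = 1.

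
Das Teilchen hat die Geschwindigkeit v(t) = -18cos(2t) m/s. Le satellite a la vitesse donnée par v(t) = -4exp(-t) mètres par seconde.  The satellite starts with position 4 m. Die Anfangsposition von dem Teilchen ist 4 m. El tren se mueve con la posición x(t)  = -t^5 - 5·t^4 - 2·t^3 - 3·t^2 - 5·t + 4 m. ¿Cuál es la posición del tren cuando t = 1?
De la ecuación de la posición x(t) = -t^5 - 5·t^4 - 2·t^3 - 3·t^2 - 5·t + 4, sustituimos t = 1 para obtener x = -12.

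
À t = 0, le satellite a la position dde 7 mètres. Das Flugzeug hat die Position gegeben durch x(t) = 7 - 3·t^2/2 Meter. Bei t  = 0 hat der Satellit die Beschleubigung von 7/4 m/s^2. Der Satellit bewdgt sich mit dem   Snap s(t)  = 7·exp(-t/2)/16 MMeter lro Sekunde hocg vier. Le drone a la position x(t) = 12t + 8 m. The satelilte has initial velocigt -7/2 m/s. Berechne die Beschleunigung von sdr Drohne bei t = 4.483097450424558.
Ausgehend von der Position x(t) = 12·t + 8, nehmen wir 2 Ableitungen. Mit d/dt von x(t) finden wir v(t) = 12. Mit d/dt von v(t) finden wir a(t) = 0. Mit a(t) = 0 und Einsetzen von t = 4.483097450424558, finden wir a = 0.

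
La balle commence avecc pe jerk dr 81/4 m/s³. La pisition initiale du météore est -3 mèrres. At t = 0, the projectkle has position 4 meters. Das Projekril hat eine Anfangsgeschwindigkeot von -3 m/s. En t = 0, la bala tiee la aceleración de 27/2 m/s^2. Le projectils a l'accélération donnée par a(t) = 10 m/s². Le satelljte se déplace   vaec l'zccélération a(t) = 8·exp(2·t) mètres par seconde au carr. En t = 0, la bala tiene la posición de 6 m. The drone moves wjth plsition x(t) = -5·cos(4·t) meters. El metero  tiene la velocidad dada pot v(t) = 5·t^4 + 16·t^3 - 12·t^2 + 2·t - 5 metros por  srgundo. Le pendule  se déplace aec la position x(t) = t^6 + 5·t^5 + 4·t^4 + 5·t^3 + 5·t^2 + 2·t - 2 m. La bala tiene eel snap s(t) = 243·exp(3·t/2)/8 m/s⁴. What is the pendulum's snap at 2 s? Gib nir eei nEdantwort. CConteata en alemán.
Die Antwort ist 2736.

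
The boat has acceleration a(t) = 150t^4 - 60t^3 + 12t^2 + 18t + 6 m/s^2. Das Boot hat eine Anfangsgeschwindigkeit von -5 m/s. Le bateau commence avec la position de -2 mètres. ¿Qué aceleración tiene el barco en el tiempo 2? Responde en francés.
En utilisant a(t) = 150·t^4 - 60·t^3 + 12·t^2 + 18·t + 6 et en substituant t = 2, nous trouvons a = 2010.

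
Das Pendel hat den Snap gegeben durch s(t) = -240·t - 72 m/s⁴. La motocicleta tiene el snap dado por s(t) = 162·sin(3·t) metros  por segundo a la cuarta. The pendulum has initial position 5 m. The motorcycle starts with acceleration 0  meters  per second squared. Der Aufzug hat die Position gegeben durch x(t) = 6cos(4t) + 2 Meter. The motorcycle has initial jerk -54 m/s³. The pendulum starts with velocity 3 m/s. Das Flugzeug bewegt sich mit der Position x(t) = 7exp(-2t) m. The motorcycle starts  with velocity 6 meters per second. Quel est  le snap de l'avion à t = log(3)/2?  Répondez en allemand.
Ausgehend von der Position x(t) = 7·exp(-2·t), nehmen wir 4 Ableitungen. Die Ableitung von der Position ergibt die Geschwindigkeit: v(t) = -14·exp(-2·t). Mit d/dt von v(t) finden wir a(t) = 28·exp(-2·t). Mit d/dt von a(t) finden wir j(t) = -56·exp(-2·t). Mit d/dt von j(t) finden wir s(t) = 112·exp(-2·t). Aus der Gleichung für den Snap s(t) = 112·exp(-2·t), setzen wir t = log(3)/2 ein und erhalten s = 112/3.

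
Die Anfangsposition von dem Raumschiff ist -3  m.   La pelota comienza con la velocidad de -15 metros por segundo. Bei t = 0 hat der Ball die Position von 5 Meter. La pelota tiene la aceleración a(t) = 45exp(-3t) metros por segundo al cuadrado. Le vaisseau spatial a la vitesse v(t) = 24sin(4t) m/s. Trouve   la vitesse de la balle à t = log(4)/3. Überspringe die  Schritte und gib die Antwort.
La réponse est -15/4.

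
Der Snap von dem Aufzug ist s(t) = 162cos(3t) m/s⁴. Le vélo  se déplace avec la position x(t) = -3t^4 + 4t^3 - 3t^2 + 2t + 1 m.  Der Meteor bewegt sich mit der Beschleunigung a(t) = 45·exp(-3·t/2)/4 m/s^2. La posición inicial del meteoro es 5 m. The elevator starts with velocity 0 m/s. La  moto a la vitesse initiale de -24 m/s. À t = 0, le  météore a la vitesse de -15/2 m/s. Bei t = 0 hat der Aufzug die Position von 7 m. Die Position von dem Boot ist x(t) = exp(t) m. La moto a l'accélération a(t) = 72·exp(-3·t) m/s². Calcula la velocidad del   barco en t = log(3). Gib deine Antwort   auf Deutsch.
Um dies zu lösen, müssen wir 1 Ableitung unserer Gleichung für die Position x(t) = exp(t) nehmen. Die Ableitung von der Position ergibt die Geschwindigkeit: v(t) = exp(t). Mit v(t) = exp(t) und Einsetzen von t = log(3), finden wir v = 3.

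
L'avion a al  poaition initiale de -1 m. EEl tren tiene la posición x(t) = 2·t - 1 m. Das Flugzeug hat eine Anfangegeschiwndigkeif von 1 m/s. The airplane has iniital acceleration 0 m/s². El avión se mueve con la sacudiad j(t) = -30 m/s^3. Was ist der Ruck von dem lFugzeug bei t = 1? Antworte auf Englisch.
We have jerk j(t) = -30. Substituting t = 1: j(1) = -30.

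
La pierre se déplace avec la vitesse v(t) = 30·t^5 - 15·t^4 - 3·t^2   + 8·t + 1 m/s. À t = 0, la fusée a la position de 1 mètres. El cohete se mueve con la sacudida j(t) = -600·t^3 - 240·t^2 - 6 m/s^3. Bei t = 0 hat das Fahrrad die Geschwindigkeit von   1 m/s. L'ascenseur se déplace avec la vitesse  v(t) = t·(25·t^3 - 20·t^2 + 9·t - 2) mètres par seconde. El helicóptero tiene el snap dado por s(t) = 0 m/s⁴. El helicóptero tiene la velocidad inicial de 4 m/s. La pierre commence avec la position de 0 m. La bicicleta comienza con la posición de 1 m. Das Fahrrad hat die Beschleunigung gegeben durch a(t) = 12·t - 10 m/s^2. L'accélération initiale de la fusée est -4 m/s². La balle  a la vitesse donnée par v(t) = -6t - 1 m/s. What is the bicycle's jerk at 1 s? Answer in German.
Wir müssen unsere Gleichung für die Beschleunigung a(t) = 12·t - 10 1-mal ableiten. Die Ableitung von der Beschleunigung ergibt den Ruck: j(t) = 12. Aus der Gleichung für den Ruck j(t) = 12, setzen wir t = 1 ein und erhalten j = 12.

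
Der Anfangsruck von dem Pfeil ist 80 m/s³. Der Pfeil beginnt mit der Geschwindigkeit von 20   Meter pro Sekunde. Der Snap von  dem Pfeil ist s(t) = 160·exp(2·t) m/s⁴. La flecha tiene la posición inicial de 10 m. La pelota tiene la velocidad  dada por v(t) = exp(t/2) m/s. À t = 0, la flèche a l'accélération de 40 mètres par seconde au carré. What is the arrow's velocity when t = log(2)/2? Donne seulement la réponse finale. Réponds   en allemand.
v(log(2)/2) = 40.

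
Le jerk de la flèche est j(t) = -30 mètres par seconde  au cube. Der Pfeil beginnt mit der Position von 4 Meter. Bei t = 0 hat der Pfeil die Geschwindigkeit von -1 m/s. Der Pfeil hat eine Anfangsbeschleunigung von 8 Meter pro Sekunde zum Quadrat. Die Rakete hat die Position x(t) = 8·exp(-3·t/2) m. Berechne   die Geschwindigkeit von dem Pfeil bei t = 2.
Um dies zu lösen, müssen wir 2 Integrale unserer Gleichung für den Ruck j(t) = -30 finden. Die Stammfunktion von dem Ruck, mit a(0) = 8, ergibt die Beschleunigung: a(t) = 8 - 30·t. Die Stammfunktion von der Beschleunigung ist die Geschwindigkeit. Mit v(0) = -1 erhalten wir v(t) = -15·t^2 + 8·t - 1. Aus der Gleichung für die Geschwindigkeit v(t) = -15·t^2 + 8·t - 1, setzen wir t = 2 ein und erhalten v = -45.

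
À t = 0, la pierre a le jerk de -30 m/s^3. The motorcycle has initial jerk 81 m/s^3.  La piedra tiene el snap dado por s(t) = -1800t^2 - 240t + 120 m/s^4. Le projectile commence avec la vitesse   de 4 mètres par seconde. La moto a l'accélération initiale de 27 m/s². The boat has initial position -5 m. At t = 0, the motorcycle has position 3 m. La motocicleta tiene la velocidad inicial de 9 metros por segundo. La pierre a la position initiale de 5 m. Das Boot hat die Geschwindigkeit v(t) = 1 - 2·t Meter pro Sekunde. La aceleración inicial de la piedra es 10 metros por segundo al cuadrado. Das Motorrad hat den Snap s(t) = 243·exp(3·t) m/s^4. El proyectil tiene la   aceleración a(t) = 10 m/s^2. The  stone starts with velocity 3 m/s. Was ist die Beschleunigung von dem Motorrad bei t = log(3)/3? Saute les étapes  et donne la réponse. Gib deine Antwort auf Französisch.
L'accélération à t = log(3)/3 est a = 81.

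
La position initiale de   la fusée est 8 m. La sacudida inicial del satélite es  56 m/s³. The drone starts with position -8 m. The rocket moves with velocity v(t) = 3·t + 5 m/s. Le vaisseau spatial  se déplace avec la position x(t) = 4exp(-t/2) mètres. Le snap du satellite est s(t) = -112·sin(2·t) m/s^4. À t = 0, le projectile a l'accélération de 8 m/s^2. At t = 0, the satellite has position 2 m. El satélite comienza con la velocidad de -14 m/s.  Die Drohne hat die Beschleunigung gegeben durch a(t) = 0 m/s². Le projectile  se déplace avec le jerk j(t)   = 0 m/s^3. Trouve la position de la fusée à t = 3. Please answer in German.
Ausgehend von der Geschwindigkeit v(t) = 3·t + 5, nehmen wir 1 Stammfunktion. Mit ∫v(t)dt und Anwendung von x(0) = 8, finden wir x(t) = 3·t^2/2 + 5·t + 8. Mit x(t) = 3·t^2/2 + 5·t + 8 und Einsetzen von t = 3, finden wir x = 73/2.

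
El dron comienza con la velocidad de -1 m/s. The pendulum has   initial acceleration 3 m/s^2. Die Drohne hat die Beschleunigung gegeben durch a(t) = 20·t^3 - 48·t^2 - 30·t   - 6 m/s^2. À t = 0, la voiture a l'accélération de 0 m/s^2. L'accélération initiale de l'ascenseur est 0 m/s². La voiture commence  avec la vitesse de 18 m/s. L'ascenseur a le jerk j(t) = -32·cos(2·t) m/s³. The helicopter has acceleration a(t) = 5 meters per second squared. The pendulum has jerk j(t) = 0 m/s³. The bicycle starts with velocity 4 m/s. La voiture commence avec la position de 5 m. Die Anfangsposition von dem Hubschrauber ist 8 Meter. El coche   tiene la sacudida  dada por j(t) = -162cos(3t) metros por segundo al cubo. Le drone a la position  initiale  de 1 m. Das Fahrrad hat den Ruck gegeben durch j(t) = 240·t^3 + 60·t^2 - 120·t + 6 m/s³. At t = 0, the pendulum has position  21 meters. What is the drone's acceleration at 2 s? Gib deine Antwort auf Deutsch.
Aus der Gleichung für die Beschleunigung a(t) = 20·t^3 - 48·t^2 - 30·t - 6, setzen wir t = 2 ein und erhalten a = -98.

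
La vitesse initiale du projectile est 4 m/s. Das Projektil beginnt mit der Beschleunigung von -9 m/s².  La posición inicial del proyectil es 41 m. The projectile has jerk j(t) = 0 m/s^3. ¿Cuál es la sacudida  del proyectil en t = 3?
De la ecuación de la sacudida j(t) = 0, sustituimos t = 3 para obtener j = 0.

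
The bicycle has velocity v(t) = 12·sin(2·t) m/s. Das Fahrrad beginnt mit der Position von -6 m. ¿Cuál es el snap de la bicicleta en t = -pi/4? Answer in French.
En partant de la vitesse v(t) = 12·sin(2·t), nous prenons 3 dérivées. La dérivée de la vitesse donne l'accélération: a(t) = 24·cos(2·t). La dérivée de l'accélération donne le jerk: j(t) = -48·sin(2·t). En dérivant le jerk, nous obtenons le snap: s(t) = -96·cos(2·t). Nous avons le snap s(t) = -96·cos(2·t). En substituant t = -pi/4: s(-pi/4) = 0.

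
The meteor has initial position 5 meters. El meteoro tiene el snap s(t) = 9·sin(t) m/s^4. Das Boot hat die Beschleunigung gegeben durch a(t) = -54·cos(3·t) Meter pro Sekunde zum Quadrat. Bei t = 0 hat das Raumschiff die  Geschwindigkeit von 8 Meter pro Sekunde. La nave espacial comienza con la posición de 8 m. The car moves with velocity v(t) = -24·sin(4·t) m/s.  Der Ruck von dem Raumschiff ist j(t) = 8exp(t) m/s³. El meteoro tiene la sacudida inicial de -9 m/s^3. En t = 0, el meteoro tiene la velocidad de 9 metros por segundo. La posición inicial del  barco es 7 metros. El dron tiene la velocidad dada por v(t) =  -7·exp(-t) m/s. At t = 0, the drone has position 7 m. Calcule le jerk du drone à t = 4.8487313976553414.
En partant de la vitesse v(t) = -7·exp(-t), nous prenons 2 dérivées. En prenant d/dt de v(t), nous trouvons a(t) = 7·exp(-t). En dérivant l'accélération, nous obtenons le jerk: j(t) = -7·exp(-t). De l'équation du jerk j(t) = -7·exp(-t), nous substituons t = 4.8487313976553414 pour obtenir j = -0.0548682046451797.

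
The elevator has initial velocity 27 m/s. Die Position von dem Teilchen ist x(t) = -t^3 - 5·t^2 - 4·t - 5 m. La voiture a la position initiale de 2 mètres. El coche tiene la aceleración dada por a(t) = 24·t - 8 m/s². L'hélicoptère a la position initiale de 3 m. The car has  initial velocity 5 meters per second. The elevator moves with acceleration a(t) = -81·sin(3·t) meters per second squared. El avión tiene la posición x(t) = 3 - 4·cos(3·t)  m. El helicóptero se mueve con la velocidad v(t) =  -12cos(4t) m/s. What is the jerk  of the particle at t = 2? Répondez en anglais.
To solve this, we need to take 3 derivatives of our position equation x(t) = -t^3 - 5·t^2 - 4·t - 5. Differentiating position, we get velocity: v(t) = -3·t^2 - 10·t - 4. Differentiating velocity, we get acceleration: a(t) = -6·t - 10. The derivative of acceleration gives jerk: j(t) = -6. We have jerk j(t) = -6. Substituting t = 2: j(2) = -6.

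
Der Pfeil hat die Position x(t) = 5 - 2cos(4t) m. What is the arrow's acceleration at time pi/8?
To solve this, we need to take 2 derivatives of our position equation x(t) = 5 - 2·cos(4·t). Taking d/dt of x(t), we find v(t) = 8·sin(4·t). The derivative of velocity gives acceleration: a(t) = 32·cos(4·t). We have acceleration a(t) = 32·cos(4·t). Substituting t = pi/8: a(pi/8) = 0.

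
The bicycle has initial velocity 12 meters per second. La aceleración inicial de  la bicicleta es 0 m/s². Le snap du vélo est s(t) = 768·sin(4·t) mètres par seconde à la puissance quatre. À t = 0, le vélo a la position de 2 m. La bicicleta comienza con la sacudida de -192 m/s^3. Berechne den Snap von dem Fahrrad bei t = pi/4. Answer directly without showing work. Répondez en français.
Le snap à t = pi/4 est s = 0.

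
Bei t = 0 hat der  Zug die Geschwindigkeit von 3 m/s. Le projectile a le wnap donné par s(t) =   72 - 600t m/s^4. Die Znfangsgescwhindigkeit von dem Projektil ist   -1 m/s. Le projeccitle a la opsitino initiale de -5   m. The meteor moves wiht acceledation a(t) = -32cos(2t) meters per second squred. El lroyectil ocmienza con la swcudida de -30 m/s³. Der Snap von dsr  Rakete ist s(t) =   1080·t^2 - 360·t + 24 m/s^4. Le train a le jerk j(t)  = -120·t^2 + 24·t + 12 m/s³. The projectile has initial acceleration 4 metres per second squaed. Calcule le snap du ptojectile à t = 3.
Nous avons le snap s(t) = 72 - 600·t. En substituant t = 3: s(3) = -1728.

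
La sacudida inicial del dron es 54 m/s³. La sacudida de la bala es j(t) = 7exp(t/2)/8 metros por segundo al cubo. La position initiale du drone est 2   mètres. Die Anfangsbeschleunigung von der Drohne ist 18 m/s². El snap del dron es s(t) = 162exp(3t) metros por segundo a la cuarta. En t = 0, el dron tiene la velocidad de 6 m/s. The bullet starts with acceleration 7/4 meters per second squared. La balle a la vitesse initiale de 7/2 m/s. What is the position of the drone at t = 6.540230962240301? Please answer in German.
Um dies zu lösen, müssen wir 4 Integrale unserer Gleichung für den Snap s(t) = 162·exp(3·t) finden. Mit ∫s(t)dt und Anwendung von j(0) = 54, finden wir j(t) = 54·exp(3·t). Das Integral von dem Ruck ist die Beschleunigung. Mit a(0) = 18 erhalten wir a(t) = 18·exp(3·t). Mit ∫a(t)dt und Anwendung von v(0) = 6, finden wir v(t) = 6·exp(3·t). Mit ∫v(t)dt und Anwendung von x(0) = 2, finden wir x(t) = 2·exp(3·t). Wir haben die Position x(t) = 2·exp(3·t). Durch Einsetzen von t = 6.540230962240301: x(6.540230962240301) = 664031447.678526.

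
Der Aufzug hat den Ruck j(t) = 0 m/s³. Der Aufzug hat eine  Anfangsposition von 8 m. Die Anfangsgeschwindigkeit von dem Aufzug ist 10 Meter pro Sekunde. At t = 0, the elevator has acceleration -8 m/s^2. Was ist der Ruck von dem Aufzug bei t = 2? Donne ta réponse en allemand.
Aus der Gleichung für den Ruck j(t) = 0, setzen wir t = 2 ein und erhalten j = 0.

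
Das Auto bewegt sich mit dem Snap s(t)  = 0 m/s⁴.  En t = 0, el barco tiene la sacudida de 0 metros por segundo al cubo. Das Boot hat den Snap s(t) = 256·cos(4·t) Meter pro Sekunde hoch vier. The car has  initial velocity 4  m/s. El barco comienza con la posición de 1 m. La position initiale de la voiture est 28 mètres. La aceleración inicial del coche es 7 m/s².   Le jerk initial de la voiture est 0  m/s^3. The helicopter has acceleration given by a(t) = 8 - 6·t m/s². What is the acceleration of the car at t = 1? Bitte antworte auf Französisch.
Pour résoudre ceci, nous devons prendre 2 intégrales de notre équation du snap s(t) = 0. En intégrant le snap et en utilisant la condition initiale j(0) = 0, nous obtenons j(t) = 0. En prenant ∫j(t)dt et en appliquant a(0) = 7, nous trouvons a(t) = 7. De l'équation de l'accélération a(t) = 7, nous substituons t = 1 pour obtenir a = 7.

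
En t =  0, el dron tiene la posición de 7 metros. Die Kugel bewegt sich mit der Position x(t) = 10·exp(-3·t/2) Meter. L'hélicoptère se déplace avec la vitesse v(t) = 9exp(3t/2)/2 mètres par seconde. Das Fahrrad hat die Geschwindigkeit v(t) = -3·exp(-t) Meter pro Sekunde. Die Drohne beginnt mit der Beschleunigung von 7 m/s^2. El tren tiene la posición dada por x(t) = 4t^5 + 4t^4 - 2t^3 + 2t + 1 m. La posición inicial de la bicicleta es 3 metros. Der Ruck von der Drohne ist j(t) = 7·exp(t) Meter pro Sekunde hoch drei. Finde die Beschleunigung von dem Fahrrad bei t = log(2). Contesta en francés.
En partant de la vitesse v(t) = -3·exp(-t), nous prenons 1 dérivée. La dérivée de la vitesse donne l'accélération: a(t) = 3·exp(-t). Nous avons l'accélération a(t) = 3·exp(-t). En substituant t = log(2): a(log(2)) = 3/2.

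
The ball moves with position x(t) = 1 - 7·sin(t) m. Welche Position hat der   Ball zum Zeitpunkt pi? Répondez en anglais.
Using x(t) = 1 - 7·sin(t) and substituting t = pi, we find x = 1.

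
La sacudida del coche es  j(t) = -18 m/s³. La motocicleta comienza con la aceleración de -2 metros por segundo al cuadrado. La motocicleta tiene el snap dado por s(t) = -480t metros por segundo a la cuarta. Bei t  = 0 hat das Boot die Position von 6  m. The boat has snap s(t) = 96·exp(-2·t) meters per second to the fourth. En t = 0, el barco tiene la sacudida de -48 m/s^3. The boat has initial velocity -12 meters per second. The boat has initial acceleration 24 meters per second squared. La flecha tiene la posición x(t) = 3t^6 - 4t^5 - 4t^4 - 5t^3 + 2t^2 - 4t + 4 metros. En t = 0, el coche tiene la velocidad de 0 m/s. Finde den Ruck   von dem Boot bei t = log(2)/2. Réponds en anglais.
To solve this, we need to take 1 antiderivative of our snap equation s(t) = 96·exp(-2·t). The antiderivative of snap, with j(0) = -48, gives jerk: j(t) = -48·exp(-2·t). We have jerk j(t) = -48·exp(-2·t). Substituting t = log(2)/2: j(log(2)/2) = -24.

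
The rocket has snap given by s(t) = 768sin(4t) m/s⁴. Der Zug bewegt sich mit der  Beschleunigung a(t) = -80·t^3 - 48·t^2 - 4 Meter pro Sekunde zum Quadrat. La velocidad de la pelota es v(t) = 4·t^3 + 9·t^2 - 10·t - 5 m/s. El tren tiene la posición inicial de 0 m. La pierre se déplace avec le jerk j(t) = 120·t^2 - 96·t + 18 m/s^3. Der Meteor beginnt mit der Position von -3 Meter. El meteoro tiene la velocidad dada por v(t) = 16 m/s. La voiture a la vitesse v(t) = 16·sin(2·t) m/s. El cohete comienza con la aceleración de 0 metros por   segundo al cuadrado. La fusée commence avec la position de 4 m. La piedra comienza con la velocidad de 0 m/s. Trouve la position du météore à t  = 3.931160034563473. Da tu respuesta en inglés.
Starting from velocity v(t) = 16, we take 1 antiderivative. Finding the integral of v(t) and using x(0) = -3: x(t) = 16·t - 3. Using x(t) = 16·t - 3 and substituting t = 3.931160034563473, we find x = 59.8985605530156.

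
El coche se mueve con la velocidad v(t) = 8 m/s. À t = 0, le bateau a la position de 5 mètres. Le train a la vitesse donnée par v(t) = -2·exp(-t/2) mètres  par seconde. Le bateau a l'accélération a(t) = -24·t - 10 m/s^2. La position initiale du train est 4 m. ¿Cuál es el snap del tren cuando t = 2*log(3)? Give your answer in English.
To solve this, we need to take 3 derivatives of our velocity equation v(t) = -2·exp(-t/2). The derivative of velocity gives acceleration: a(t) = exp(-t/2). Taking d/dt of a(t), we find j(t) = -exp(-t/2)/2. The derivative of jerk gives snap: s(t) = exp(-t/2)/4. From the given snap equation s(t) = exp(-t/2)/4, we substitute t = 2*log(3) to get s = 1/12.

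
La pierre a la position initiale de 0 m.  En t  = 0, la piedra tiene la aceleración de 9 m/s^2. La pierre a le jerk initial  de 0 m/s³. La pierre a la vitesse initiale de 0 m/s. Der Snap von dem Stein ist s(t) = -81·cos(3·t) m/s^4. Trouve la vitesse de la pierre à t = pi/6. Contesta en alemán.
Um dies zu lösen, müssen wir 3 Stammfunktionen unserer Gleichung für den Snap s(t) = -81·cos(3·t) finden. Die Stammfunktion von dem Snap ist der Ruck. Mit j(0) = 0 erhalten wir j(t) = -27·sin(3·t). Mit ∫j(t)dt und Anwendung von a(0) = 9, finden wir a(t) = 9·cos(3·t). Das Integral von der Beschleunigung, mit v(0) = 0, ergibt die Geschwindigkeit: v(t) = 3·sin(3·t). Mit v(t) = 3·sin(3·t) und Einsetzen von t = pi/6, finden wir v = 3.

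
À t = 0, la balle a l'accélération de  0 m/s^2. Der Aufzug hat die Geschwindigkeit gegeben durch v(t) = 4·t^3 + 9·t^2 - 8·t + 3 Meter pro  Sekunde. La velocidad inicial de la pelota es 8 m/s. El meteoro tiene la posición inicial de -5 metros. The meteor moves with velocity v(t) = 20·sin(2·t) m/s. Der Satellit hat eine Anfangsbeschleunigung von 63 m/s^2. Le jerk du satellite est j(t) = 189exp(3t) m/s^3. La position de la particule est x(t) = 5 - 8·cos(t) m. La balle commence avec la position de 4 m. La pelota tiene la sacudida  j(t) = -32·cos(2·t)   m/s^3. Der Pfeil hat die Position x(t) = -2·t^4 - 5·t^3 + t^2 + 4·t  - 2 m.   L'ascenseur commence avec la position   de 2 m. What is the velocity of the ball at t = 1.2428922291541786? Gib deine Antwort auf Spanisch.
Partiendo de la sacudida j(t) = -32·cos(2·t), tomamos 2 antiderivadas. Tomando ∫j(t)dt y aplicando a(0) = 0, encontramos a(t) = -16·sin(2·t). La antiderivada de la aceleración, con v(0) = 8, da la velocidad: v(t) = 8·cos(2·t). De la ecuación de la velocidad v(t) = 8·cos(2·t), sustituimos t = 1.2428922291541786 para obtener v = -6.34044279622238.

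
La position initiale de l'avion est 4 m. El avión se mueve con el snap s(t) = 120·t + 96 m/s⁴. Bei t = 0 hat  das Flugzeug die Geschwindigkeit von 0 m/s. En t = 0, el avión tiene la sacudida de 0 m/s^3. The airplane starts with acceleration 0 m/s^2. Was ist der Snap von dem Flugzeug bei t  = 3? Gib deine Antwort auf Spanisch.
Usando s(t) = 120·t + 96 y sustituyendo t = 3, encontramos s = 456.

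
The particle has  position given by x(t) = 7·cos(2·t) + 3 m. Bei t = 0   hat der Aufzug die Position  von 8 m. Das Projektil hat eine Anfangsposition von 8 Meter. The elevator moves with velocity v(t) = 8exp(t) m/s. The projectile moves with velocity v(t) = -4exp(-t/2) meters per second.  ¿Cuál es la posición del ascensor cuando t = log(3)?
Necesitamos integrar nuestra ecuación de la velocidad v(t) = 8·exp(t) 1 vez. Tomando ∫v(t)dt y aplicando x(0) = 8, encontramos x(t) = 8·exp(t). Usando x(t) = 8·exp(t) y sustituyendo t = log(3), encontramos x = 24.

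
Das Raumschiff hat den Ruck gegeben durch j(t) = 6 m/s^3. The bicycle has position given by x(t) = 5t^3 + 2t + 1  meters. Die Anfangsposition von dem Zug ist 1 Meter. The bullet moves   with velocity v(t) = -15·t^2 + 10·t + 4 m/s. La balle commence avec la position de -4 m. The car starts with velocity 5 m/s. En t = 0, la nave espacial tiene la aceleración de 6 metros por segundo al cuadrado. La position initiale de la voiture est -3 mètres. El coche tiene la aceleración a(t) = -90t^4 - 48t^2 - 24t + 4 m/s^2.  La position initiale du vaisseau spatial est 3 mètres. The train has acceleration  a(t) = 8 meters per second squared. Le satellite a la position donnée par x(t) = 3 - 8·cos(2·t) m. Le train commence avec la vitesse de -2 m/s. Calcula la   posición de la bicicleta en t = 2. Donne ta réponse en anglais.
Using x(t) = 5·t^3 + 2·t + 1 and substituting t = 2, we find x = 45.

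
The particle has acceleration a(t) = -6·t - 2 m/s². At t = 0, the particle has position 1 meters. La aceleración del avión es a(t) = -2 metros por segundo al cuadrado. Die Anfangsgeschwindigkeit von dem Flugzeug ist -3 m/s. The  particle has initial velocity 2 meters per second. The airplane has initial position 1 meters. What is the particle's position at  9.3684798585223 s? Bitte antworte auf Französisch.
En partant de l'accélération a(t) = -6·t - 2, nous prenons 2 primitives. L'intégrale de l'accélération, avec v(0) = 2, donne la vitesse: v(t) = -3·t^2 - 2·t + 2. La primitive de la vitesse, avec x(0) = 1, donne la position: x(t) = -t^3 - t^2 + 2·t + 1. De l'équation de la position x(t) = -t^3 - t^2 + 2·t + 1, nous substituons t = 9.3684798585223 pour obtenir x = -890.288081968504.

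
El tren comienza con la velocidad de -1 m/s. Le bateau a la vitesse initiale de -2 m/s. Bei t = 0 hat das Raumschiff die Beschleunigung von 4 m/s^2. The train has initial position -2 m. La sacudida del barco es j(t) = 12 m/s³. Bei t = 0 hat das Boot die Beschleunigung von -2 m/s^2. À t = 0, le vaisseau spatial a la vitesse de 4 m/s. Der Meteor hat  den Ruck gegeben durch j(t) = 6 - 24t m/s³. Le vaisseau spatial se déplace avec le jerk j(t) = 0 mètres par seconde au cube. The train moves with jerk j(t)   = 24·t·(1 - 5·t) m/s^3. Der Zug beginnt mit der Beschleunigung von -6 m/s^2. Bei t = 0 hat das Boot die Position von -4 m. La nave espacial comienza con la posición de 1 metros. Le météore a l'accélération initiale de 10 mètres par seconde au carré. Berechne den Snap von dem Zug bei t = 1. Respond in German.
Ausgehend von dem Ruck j(t) = 24·t·(1 - 5·t), nehmen wir 1 Ableitung. Die Ableitung von dem Ruck ergibt den Snap: s(t) = 24 - 240·t. Wir haben den Snap s(t) = 24 - 240·t. Durch Einsetzen von t = 1: s(1) = -216.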